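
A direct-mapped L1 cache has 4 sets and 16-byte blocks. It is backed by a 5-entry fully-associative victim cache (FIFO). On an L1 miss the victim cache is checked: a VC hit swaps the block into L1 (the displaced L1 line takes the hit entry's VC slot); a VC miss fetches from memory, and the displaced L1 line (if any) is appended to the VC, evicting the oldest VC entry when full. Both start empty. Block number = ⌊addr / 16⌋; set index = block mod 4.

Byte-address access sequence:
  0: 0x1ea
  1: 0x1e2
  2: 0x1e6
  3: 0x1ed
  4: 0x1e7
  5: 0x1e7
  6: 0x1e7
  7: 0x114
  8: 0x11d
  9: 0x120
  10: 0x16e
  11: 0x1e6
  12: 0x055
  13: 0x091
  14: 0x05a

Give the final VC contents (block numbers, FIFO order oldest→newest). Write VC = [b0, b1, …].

VC = [22, 18, 17, 9]

#0 0x1ea→b30/s2 MISS; vc=[]
#1 0x1e2→b30/s2 L1-HIT; vc=[]
#2 0x1e6→b30/s2 L1-HIT; vc=[]
#3 0x1ed→b30/s2 L1-HIT; vc=[]
#4 0x1e7→b30/s2 L1-HIT; vc=[]
#5 0x1e7→b30/s2 L1-HIT; vc=[]
#6 0x1e7→b30/s2 L1-HIT; vc=[]
#7 0x114→b17/s1 MISS; vc=[]
#8 0x11d→b17/s1 L1-HIT; vc=[]
#9 0x120→b18/s2 MISS; vc=[30]
#10 0x16e→b22/s2 MISS; vc=[30,18]
#11 0x1e6→b30/s2 VC-HIT; vc=[22,18]
#12 0x55→b5/s1 MISS; vc=[22,18,17]
#13 0x91→b9/s1 MISS; vc=[22,18,17,5]
#14 0x5a→b5/s1 VC-HIT; vc=[22,18,17,9]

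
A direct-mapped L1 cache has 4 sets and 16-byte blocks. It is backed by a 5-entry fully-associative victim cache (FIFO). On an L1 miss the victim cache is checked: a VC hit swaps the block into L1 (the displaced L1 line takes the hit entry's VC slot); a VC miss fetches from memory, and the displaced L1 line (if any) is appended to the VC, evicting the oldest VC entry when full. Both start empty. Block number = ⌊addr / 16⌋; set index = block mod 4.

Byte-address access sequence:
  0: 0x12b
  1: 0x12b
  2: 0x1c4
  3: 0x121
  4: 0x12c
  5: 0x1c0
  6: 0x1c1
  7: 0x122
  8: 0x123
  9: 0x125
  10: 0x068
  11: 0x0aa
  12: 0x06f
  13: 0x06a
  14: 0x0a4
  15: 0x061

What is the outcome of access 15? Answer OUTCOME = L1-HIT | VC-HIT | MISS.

#0 0x12b→b18/s2 MISS; vc=[]
#1 0x12b→b18/s2 L1-HIT; vc=[]
#2 0x1c4→b28/s0 MISS; vc=[]
#3 0x121→b18/s2 L1-HIT; vc=[]
#4 0x12c→b18/s2 L1-HIT; vc=[]
#5 0x1c0→b28/s0 L1-HIT; vc=[]
#6 0x1c1→b28/s0 L1-HIT; vc=[]
#7 0x122→b18/s2 L1-HIT; vc=[]
#8 0x123→b18/s2 L1-HIT; vc=[]
#9 0x125→b18/s2 L1-HIT; vc=[]
#10 0x68→b6/s2 MISS; vc=[18]
#11 0xaa→b10/s2 MISS; vc=[18,6]
#12 0x6f→b6/s2 VC-HIT; vc=[18,10]
#13 0x6a→b6/s2 L1-HIT; vc=[18,10]
#14 0xa4→b10/s2 VC-HIT; vc=[18,6]
#15 0x61→b6/s2 VC-HIT; vc=[18,10]

OUTCOME = VC-HIT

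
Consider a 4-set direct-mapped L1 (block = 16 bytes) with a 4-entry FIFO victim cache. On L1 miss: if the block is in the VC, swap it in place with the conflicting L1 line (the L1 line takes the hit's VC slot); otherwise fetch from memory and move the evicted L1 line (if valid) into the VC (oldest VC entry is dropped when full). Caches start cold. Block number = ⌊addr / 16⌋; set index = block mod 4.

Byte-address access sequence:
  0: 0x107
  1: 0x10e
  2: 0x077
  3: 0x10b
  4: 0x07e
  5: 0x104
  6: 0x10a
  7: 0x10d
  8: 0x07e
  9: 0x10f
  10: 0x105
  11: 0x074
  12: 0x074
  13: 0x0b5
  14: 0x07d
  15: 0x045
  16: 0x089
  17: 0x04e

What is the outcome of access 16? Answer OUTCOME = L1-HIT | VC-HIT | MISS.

0: 0x107 (blk 16, set 0) → MISS  vc=[]
1: 0x10e (blk 16, set 0) → L1-HIT  vc=[]
2: 0x77 (blk 7, set 3) → MISS  vc=[]
3: 0x10b (blk 16, set 0) → L1-HIT  vc=[]
4: 0x7e (blk 7, set 3) → L1-HIT  vc=[]
5: 0x104 (blk 16, set 0) → L1-HIT  vc=[]
6: 0x10a (blk 16, set 0) → L1-HIT  vc=[]
7: 0x10d (blk 16, set 0) → L1-HIT  vc=[]
8: 0x7e (blk 7, set 3) → L1-HIT  vc=[]
9: 0x10f (blk 16, set 0) → L1-HIT  vc=[]
10: 0x105 (blk 16, set 0) → L1-HIT  vc=[]
11: 0x74 (blk 7, set 3) → L1-HIT  vc=[]
12: 0x74 (blk 7, set 3) → L1-HIT  vc=[]
13: 0xb5 (blk 11, set 3) → MISS  vc=[7]
14: 0x7d (blk 7, set 3) → VC-HIT  vc=[11]
15: 0x45 (blk 4, set 0) → MISS  vc=[11, 16]
16: 0x89 (blk 8, set 0) → MISS  vc=[11, 16, 4]
17: 0x4e (blk 4, set 0) → VC-HIT  vc=[11, 16, 8]

OUTCOME = MISS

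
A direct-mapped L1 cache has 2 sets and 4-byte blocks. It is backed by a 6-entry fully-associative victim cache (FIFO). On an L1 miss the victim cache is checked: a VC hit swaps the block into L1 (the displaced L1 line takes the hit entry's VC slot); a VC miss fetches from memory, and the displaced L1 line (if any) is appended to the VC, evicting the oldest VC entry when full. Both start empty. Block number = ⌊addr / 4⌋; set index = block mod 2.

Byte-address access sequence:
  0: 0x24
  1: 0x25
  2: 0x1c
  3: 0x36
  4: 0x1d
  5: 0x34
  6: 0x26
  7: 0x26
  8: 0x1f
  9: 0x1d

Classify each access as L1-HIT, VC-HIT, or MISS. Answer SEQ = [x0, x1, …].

  [0] addr=0x24 blk=9 s=1: MISS | VC []
  [1] addr=0x25 blk=9 s=1: L1-HIT | VC []
  [2] addr=0x1c blk=7 s=1: MISS | VC [9]
  [3] addr=0x36 blk=13 s=1: MISS | VC [9, 7]
  [4] addr=0x1d blk=7 s=1: VC-HIT | VC [9, 13]
  [5] addr=0x34 blk=13 s=1: VC-HIT | VC [9, 7]
  [6] addr=0x26 blk=9 s=1: VC-HIT | VC [13, 7]
  [7] addr=0x26 blk=9 s=1: L1-HIT | VC [13, 7]
  [8] addr=0x1f blk=7 s=1: VC-HIT | VC [13, 9]
  [9] addr=0x1d blk=7 s=1: L1-HIT | VC [13, 9]

SEQ = [MISS, L1-HIT, MISS, MISS, VC-HIT, VC-HIT, VC-HIT, L1-HIT, VC-HIT, L1-HIT]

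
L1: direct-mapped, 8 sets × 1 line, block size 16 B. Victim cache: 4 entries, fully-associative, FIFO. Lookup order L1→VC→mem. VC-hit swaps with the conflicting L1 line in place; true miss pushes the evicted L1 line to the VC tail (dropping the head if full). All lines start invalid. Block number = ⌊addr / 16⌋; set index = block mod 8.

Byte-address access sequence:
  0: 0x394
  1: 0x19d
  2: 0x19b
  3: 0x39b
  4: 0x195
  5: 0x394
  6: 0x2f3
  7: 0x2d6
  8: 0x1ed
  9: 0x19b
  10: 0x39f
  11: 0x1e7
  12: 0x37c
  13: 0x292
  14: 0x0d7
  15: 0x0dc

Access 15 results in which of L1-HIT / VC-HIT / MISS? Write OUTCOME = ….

OUTCOME = L1-HIT

#0 0x394→b57/s1 MISS; vc=[]
#1 0x19d→b25/s1 MISS; vc=[57]
#2 0x19b→b25/s1 L1-HIT; vc=[57]
#3 0x39b→b57/s1 VC-HIT; vc=[25]
#4 0x195→b25/s1 VC-HIT; vc=[57]
#5 0x394→b57/s1 VC-HIT; vc=[25]
#6 0x2f3→b47/s7 MISS; vc=[25]
#7 0x2d6→b45/s5 MISS; vc=[25]
#8 0x1ed→b30/s6 MISS; vc=[25]
#9 0x19b→b25/s1 VC-HIT; vc=[57]
#10 0x39f→b57/s1 VC-HIT; vc=[25]
#11 0x1e7→b30/s6 L1-HIT; vc=[25]
#12 0x37c→b55/s7 MISS; vc=[25,47]
#13 0x292→b41/s1 MISS; vc=[25,47,57]
#14 0xd7→b13/s5 MISS; vc=[25,47,57,45]
#15 0xdc→b13/s5 L1-HIT; vc=[25,47,57,45]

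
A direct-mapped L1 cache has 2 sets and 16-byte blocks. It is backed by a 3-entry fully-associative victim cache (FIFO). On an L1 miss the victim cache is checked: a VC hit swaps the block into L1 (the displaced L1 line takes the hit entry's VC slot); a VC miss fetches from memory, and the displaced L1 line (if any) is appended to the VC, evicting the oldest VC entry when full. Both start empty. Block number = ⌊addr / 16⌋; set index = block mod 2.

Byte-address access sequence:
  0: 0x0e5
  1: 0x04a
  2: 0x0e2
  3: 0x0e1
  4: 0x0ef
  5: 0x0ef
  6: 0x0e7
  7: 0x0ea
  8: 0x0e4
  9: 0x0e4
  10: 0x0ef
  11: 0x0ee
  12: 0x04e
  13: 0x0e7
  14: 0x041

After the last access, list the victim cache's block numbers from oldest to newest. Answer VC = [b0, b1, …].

VC = [14]

#0 0xe5→b14/s0 MISS; vc=[]
#1 0x4a→b4/s0 MISS; vc=[14]
#2 0xe2→b14/s0 VC-HIT; vc=[4]
#3 0xe1→b14/s0 L1-HIT; vc=[4]
#4 0xef→b14/s0 L1-HIT; vc=[4]
#5 0xef→b14/s0 L1-HIT; vc=[4]
#6 0xe7→b14/s0 L1-HIT; vc=[4]
#7 0xea→b14/s0 L1-HIT; vc=[4]
#8 0xe4→b14/s0 L1-HIT; vc=[4]
#9 0xe4→b14/s0 L1-HIT; vc=[4]
#10 0xef→b14/s0 L1-HIT; vc=[4]
#11 0xee→b14/s0 L1-HIT; vc=[4]
#12 0x4e→b4/s0 VC-HIT; vc=[14]
#13 0xe7→b14/s0 VC-HIT; vc=[4]
#14 0x41→b4/s0 VC-HIT; vc=[14]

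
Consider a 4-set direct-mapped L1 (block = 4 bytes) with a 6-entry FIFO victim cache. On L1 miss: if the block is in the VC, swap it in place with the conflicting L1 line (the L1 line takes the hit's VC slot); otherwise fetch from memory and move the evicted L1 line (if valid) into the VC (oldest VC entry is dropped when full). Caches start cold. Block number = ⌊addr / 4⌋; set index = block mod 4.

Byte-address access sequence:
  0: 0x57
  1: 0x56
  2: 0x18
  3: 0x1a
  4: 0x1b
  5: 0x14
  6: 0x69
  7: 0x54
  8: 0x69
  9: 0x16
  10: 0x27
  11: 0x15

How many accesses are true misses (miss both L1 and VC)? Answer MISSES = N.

MISSES = 5

0: 0x57 (blk 21, set 1) → MISS  vc=[]
1: 0x56 (blk 21, set 1) → L1-HIT  vc=[]
2: 0x18 (blk 6, set 2) → MISS  vc=[]
3: 0x1a (blk 6, set 2) → L1-HIT  vc=[]
4: 0x1b (blk 6, set 2) → L1-HIT  vc=[]
5: 0x14 (blk 5, set 1) → MISS  vc=[21]
6: 0x69 (blk 26, set 2) → MISS  vc=[21, 6]
7: 0x54 (blk 21, set 1) → VC-HIT  vc=[5, 6]
8: 0x69 (blk 26, set 2) → L1-HIT  vc=[5, 6]
9: 0x16 (blk 5, set 1) → VC-HIT  vc=[21, 6]
10: 0x27 (blk 9, set 1) → MISS  vc=[21, 6, 5]
11: 0x15 (blk 5, set 1) → VC-HIT  vc=[21, 6, 9]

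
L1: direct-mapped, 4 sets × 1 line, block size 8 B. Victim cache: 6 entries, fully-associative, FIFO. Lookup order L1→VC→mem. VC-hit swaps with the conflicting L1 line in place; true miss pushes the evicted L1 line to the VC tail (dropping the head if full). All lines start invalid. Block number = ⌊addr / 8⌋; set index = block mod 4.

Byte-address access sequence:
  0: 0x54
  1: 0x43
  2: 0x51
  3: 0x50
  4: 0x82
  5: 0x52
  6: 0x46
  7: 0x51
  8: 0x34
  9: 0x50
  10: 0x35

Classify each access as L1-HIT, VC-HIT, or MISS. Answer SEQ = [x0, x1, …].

SEQ = [MISS, MISS, L1-HIT, L1-HIT, MISS, L1-HIT, VC-HIT, L1-HIT, MISS, VC-HIT, VC-HIT]

0: 0x54 (blk 10, set 2) → MISS  vc=[]
1: 0x43 (blk 8, set 0) → MISS  vc=[]
2: 0x51 (blk 10, set 2) → L1-HIT  vc=[]
3: 0x50 (blk 10, set 2) → L1-HIT  vc=[]
4: 0x82 (blk 16, set 0) → MISS  vc=[8]
5: 0x52 (blk 10, set 2) → L1-HIT  vc=[8]
6: 0x46 (blk 8, set 0) → VC-HIT  vc=[16]
7: 0x51 (blk 10, set 2) → L1-HIT  vc=[16]
8: 0x34 (blk 6, set 2) → MISS  vc=[16, 10]
9: 0x50 (blk 10, set 2) → VC-HIT  vc=[16, 6]
10: 0x35 (blk 6, set 2) → VC-HIT  vc=[16, 10]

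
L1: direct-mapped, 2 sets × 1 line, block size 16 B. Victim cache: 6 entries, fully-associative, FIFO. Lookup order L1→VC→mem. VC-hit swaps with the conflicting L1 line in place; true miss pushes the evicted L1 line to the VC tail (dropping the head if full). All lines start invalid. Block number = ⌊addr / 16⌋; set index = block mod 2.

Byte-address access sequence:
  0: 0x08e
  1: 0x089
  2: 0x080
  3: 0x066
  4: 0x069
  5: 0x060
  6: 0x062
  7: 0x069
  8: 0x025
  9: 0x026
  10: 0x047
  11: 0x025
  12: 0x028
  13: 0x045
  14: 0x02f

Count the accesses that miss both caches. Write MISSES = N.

  [0] addr=0x8e blk=8 s=0: MISS | VC []
  [1] addr=0x89 blk=8 s=0: L1-HIT | VC []
  [2] addr=0x80 blk=8 s=0: L1-HIT | VC []
  [3] addr=0x66 blk=6 s=0: MISS | VC [8]
  [4] addr=0x69 blk=6 s=0: L1-HIT | VC [8]
  [5] addr=0x60 blk=6 s=0: L1-HIT | VC [8]
  [6] addr=0x62 blk=6 s=0: L1-HIT | VC [8]
  [7] addr=0x69 blk=6 s=0: L1-HIT | VC [8]
  [8] addr=0x25 blk=2 s=0: MISS | VC [8, 6]
  [9] addr=0x26 blk=2 s=0: L1-HIT | VC [8, 6]
  [10] addr=0x47 blk=4 s=0: MISS | VC [8, 6, 2]
  [11] addr=0x25 blk=2 s=0: VC-HIT | VC [8, 6, 4]
  [12] addr=0x28 blk=2 s=0: L1-HIT | VC [8, 6, 4]
  [13] addr=0x45 blk=4 s=0: VC-HIT | VC [8, 6, 2]
  [14] addr=0x2f blk=2 s=0: VC-HIT | VC [8, 6, 4]

MISSES = 4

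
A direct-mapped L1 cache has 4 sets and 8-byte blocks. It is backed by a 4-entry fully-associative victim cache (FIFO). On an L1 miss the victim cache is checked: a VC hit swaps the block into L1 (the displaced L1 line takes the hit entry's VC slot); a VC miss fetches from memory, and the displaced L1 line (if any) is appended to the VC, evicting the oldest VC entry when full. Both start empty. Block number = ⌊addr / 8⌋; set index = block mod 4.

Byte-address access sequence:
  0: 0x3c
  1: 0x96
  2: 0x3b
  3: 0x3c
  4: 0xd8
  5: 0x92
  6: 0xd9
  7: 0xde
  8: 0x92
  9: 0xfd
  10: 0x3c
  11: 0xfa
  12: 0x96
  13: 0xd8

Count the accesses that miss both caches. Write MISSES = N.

0: 0x3c (blk 7, set 3) → MISS  vc=[]
1: 0x96 (blk 18, set 2) → MISS  vc=[]
2: 0x3b (blk 7, set 3) → L1-HIT  vc=[]
3: 0x3c (blk 7, set 3) → L1-HIT  vc=[]
4: 0xd8 (blk 27, set 3) → MISS  vc=[7]
5: 0x92 (blk 18, set 2) → L1-HIT  vc=[7]
6: 0xd9 (blk 27, set 3) → L1-HIT  vc=[7]
7: 0xde (blk 27, set 3) → L1-HIT  vc=[7]
8: 0x92 (blk 18, set 2) → L1-HIT  vc=[7]
9: 0xfd (blk 31, set 3) → MISS  vc=[7, 27]
10: 0x3c (blk 7, set 3) → VC-HIT  vc=[31, 27]
11: 0xfa (blk 31, set 3) → VC-HIT  vc=[7, 27]
12: 0x96 (blk 18, set 2) → L1-HIT  vc=[7, 27]
13: 0xd8 (blk 27, set 3) → VC-HIT  vc=[7, 31]

MISSES = 4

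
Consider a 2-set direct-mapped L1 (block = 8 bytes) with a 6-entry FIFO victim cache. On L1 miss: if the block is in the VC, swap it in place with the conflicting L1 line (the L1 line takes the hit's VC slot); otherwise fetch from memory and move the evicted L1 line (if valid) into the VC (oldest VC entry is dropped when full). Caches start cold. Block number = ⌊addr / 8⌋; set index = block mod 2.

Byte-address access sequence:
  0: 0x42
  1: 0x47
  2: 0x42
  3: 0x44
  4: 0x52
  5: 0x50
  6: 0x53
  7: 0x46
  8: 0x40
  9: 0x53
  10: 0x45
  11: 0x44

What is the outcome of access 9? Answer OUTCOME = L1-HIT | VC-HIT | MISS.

OUTCOME = VC-HIT

#0 0x42→b8/s0 MISS; vc=[]
#1 0x47→b8/s0 L1-HIT; vc=[]
#2 0x42→b8/s0 L1-HIT; vc=[]
#3 0x44→b8/s0 L1-HIT; vc=[]
#4 0x52→b10/s0 MISS; vc=[8]
#5 0x50→b10/s0 L1-HIT; vc=[8]
#6 0x53→b10/s0 L1-HIT; vc=[8]
#7 0x46→b8/s0 VC-HIT; vc=[10]
#8 0x40→b8/s0 L1-HIT; vc=[10]
#9 0x53→b10/s0 VC-HIT; vc=[8]
#10 0x45→b8/s0 VC-HIT; vc=[10]
#11 0x44→b8/s0 L1-HIT; vc=[10]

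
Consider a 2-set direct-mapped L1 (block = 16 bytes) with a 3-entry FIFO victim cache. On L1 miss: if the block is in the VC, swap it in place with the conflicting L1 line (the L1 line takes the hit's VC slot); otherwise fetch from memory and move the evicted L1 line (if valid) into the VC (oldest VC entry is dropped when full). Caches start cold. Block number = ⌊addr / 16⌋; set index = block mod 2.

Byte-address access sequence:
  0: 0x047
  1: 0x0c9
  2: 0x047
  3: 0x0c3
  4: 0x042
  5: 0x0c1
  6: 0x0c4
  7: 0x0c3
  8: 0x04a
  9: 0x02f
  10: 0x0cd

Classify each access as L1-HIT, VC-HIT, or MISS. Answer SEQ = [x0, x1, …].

  [0] addr=0x47 blk=4 s=0: MISS | VC []
  [1] addr=0xc9 blk=12 s=0: MISS | VC [4]
  [2] addr=0x47 blk=4 s=0: VC-HIT | VC [12]
  [3] addr=0xc3 blk=12 s=0: VC-HIT | VC [4]
  [4] addr=0x42 blk=4 s=0: VC-HIT | VC [12]
  [5] addr=0xc1 blk=12 s=0: VC-HIT | VC [4]
  [6] addr=0xc4 blk=12 s=0: L1-HIT | VC [4]
  [7] addr=0xc3 blk=12 s=0: L1-HIT | VC [4]
  [8] addr=0x4a blk=4 s=0: VC-HIT | VC [12]
  [9] addr=0x2f blk=2 s=0: MISS | VC [12, 4]
  [10] addr=0xcd blk=12 s=0: VC-HIT | VC [2, 4]

SEQ = [MISS, MISS, VC-HIT, VC-HIT, VC-HIT, VC-HIT, L1-HIT, L1-HIT, VC-HIT, MISS, VC-HIT]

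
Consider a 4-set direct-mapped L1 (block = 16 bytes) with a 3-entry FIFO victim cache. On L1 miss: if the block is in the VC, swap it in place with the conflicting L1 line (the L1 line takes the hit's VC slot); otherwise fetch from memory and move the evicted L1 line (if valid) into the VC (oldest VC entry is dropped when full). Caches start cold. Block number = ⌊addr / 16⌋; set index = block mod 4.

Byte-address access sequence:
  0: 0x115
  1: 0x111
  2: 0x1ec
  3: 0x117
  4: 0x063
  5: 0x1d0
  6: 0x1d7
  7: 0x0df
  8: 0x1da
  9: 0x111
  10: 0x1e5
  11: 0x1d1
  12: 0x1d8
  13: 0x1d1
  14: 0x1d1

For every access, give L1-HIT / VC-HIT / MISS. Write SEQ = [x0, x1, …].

  [0] addr=0x115 blk=17 s=1: MISS | VC []
  [1] addr=0x111 blk=17 s=1: L1-HIT | VC []
  [2] addr=0x1ec blk=30 s=2: MISS | VC []
  [3] addr=0x117 blk=17 s=1: L1-HIT | VC []
  [4] addr=0x63 blk=6 s=2: MISS | VC [30]
  [5] addr=0x1d0 blk=29 s=1: MISS | VC [30, 17]
  [6] addr=0x1d7 blk=29 s=1: L1-HIT | VC [30, 17]
  [7] addr=0xdf blk=13 s=1: MISS | VC [30, 17, 29]
  [8] addr=0x1da blk=29 s=1: VC-HIT | VC [30, 17, 13]
  [9] addr=0x111 blk=17 s=1: VC-HIT | VC [30, 29, 13]
  [10] addr=0x1e5 blk=30 s=2: VC-HIT | VC [6, 29, 13]
  [11] addr=0x1d1 blk=29 s=1: VC-HIT | VC [6, 17, 13]
  [12] addr=0x1d8 blk=29 s=1: L1-HIT | VC [6, 17, 13]
  [13] addr=0x1d1 blk=29 s=1: L1-HIT | VC [6, 17, 13]
  [14] addr=0x1d1 blk=29 s=1: L1-HIT | VC [6, 17, 13]

SEQ = [MISS, L1-HIT, MISS, L1-HIT, MISS, MISS, L1-HIT, MISS, VC-HIT, VC-HIT, VC-HIT, VC-HIT, L1-HIT, L1-HIT, L1-HIT]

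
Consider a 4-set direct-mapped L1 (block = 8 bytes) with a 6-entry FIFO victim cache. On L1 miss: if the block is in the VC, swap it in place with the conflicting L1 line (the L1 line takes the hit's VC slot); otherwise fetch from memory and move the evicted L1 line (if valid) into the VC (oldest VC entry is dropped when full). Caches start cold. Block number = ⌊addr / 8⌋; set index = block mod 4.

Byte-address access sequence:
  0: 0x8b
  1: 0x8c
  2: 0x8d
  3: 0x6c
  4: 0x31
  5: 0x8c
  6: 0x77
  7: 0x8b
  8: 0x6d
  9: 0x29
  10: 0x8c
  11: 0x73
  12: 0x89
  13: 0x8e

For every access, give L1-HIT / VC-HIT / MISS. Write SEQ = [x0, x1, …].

SEQ = [MISS, L1-HIT, L1-HIT, MISS, MISS, VC-HIT, MISS, L1-HIT, VC-HIT, MISS, VC-HIT, L1-HIT, L1-HIT, L1-HIT]

0: 0x8b (blk 17, set 1) → MISS  vc=[]
1: 0x8c (blk 17, set 1) → L1-HIT  vc=[]
2: 0x8d (blk 17, set 1) → L1-HIT  vc=[]
3: 0x6c (blk 13, set 1) → MISS  vc=[17]
4: 0x31 (blk 6, set 2) → MISS  vc=[17]
5: 0x8c (blk 17, set 1) → VC-HIT  vc=[13]
6: 0x77 (blk 14, set 2) → MISS  vc=[13, 6]
7: 0x8b (blk 17, set 1) → L1-HIT  vc=[13, 6]
8: 0x6d (blk 13, set 1) → VC-HIT  vc=[17, 6]
9: 0x29 (blk 5, set 1) → MISS  vc=[17, 6, 13]
10: 0x8c (blk 17, set 1) → VC-HIT  vc=[5, 6, 13]
11: 0x73 (blk 14, set 2) → L1-HIT  vc=[5, 6, 13]
12: 0x89 (blk 17, set 1) → L1-HIT  vc=[5, 6, 13]
13: 0x8e (blk 17, set 1) → L1-HIT  vc=[5, 6, 13]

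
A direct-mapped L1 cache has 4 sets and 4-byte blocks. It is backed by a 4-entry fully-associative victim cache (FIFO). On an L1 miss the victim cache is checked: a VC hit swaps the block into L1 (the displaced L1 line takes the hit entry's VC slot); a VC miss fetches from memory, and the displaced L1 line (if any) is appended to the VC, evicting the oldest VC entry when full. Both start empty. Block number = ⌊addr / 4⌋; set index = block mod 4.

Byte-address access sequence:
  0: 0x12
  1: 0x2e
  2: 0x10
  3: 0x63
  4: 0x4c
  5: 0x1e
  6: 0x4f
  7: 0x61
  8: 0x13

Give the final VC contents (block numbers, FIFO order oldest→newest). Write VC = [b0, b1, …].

0: 0x12 (blk 4, set 0) → MISS  vc=[]
1: 0x2e (blk 11, set 3) → MISS  vc=[]
2: 0x10 (blk 4, set 0) → L1-HIT  vc=[]
3: 0x63 (blk 24, set 0) → MISS  vc=[4]
4: 0x4c (blk 19, set 3) → MISS  vc=[4, 11]
5: 0x1e (blk 7, set 3) → MISS  vc=[4, 11, 19]
6: 0x4f (blk 19, set 3) → VC-HIT  vc=[4, 11, 7]
7: 0x61 (blk 24, set 0) → L1-HIT  vc=[4, 11, 7]
8: 0x13 (blk 4, set 0) → VC-HIT  vc=[24, 11, 7]

VC = [24, 11, 7]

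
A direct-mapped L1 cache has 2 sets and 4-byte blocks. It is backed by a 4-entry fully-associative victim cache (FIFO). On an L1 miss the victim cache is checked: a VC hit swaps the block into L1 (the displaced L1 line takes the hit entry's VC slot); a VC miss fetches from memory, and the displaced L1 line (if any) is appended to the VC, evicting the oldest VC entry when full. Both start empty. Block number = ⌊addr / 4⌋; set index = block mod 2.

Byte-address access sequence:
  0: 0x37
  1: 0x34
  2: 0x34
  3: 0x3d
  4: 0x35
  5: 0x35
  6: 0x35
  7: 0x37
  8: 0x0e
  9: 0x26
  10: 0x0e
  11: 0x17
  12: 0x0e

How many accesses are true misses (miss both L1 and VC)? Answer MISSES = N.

MISSES = 5

0: 0x37 (blk 13, set 1) → MISS  vc=[]
1: 0x34 (blk 13, set 1) → L1-HIT  vc=[]
2: 0x34 (blk 13, set 1) → L1-HIT  vc=[]
3: 0x3d (blk 15, set 1) → MISS  vc=[13]
4: 0x35 (blk 13, set 1) → VC-HIT  vc=[15]
5: 0x35 (blk 13, set 1) → L1-HIT  vc=[15]
6: 0x35 (blk 13, set 1) → L1-HIT  vc=[15]
7: 0x37 (blk 13, set 1) → L1-HIT  vc=[15]
8: 0xe (blk 3, set 1) → MISS  vc=[15, 13]
9: 0x26 (blk 9, set 1) → MISS  vc=[15, 13, 3]
10: 0xe (blk 3, set 1) → VC-HIT  vc=[15, 13, 9]
11: 0x17 (blk 5, set 1) → MISS  vc=[15, 13, 9, 3]
12: 0xe (blk 3, set 1) → VC-HIT  vc=[15, 13, 9, 5]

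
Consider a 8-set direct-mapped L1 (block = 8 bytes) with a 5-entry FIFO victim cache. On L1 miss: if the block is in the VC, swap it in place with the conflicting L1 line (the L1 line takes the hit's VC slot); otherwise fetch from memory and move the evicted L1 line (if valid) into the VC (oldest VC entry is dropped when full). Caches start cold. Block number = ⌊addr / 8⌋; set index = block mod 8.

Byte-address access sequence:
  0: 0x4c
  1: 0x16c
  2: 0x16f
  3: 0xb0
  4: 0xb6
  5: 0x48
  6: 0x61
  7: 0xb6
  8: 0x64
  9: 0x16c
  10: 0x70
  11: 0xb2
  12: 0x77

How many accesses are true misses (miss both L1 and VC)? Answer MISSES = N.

0: 0x4c (blk 9, set 1) → MISS  vc=[]
1: 0x16c (blk 45, set 5) → MISS  vc=[]
2: 0x16f (blk 45, set 5) → L1-HIT  vc=[]
3: 0xb0 (blk 22, set 6) → MISS  vc=[]
4: 0xb6 (blk 22, set 6) → L1-HIT  vc=[]
5: 0x48 (blk 9, set 1) → L1-HIT  vc=[]
6: 0x61 (blk 12, set 4) → MISS  vc=[]
7: 0xb6 (blk 22, set 6) → L1-HIT  vc=[]
8: 0x64 (blk 12, set 4) → L1-HIT  vc=[]
9: 0x16c (blk 45, set 5) → L1-HIT  vc=[]
10: 0x70 (blk 14, set 6) → MISS  vc=[22]
11: 0xb2 (blk 22, set 6) → VC-HIT  vc=[14]
12: 0x77 (blk 14, set 6) → VC-HIT  vc=[22]

MISSES = 5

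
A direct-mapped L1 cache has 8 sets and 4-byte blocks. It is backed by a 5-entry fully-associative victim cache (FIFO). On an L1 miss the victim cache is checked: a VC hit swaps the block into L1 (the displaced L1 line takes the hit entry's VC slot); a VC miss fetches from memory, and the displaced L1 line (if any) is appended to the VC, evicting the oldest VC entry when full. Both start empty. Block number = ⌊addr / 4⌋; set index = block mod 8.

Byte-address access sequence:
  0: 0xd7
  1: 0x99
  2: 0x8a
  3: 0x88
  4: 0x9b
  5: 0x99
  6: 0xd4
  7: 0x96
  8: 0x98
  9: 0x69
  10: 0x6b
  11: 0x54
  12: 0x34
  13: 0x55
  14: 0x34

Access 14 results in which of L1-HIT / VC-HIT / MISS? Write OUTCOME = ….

  [0] addr=0xd7 blk=53 s=5: MISS | VC []
  [1] addr=0x99 blk=38 s=6: MISS | VC []
  [2] addr=0x8a blk=34 s=2: MISS | VC []
  [3] addr=0x88 blk=34 s=2: L1-HIT | VC []
  [4] addr=0x9b blk=38 s=6: L1-HIT | VC []
  [5] addr=0x99 blk=38 s=6: L1-HIT | VC []
  [6] addr=0xd4 blk=53 s=5: L1-HIT | VC []
  [7] addr=0x96 blk=37 s=5: MISS | VC [53]
  [8] addr=0x98 blk=38 s=6: L1-HIT | VC [53]
  [9] addr=0x69 blk=26 s=2: MISS | VC [53, 34]
  [10] addr=0x6b blk=26 s=2: L1-HIT | VC [53, 34]
  [11] addr=0x54 blk=21 s=5: MISS | VC [53, 34, 37]
  [12] addr=0x34 blk=13 s=5: MISS | VC [53, 34, 37, 21]
  [13] addr=0x55 blk=21 s=5: VC-HIT | VC [53, 34, 37, 13]
  [14] addr=0x34 blk=13 s=5: VC-HIT | VC [53, 34, 37, 21]

OUTCOME = VC-HIT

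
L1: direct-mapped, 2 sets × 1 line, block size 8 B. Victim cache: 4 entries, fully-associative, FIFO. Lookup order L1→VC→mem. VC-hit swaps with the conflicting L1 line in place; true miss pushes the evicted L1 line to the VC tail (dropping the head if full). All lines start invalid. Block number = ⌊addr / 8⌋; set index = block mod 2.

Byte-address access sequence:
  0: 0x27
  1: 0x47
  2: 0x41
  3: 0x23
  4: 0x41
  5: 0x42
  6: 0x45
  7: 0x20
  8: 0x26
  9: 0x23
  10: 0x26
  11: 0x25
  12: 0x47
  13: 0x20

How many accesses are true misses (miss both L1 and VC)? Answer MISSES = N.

#0 0x27→b4/s0 MISS; vc=[]
#1 0x47→b8/s0 MISS; vc=[4]
#2 0x41→b8/s0 L1-HIT; vc=[4]
#3 0x23→b4/s0 VC-HIT; vc=[8]
#4 0x41→b8/s0 VC-HIT; vc=[4]
#5 0x42→b8/s0 L1-HIT; vc=[4]
#6 0x45→b8/s0 L1-HIT; vc=[4]
#7 0x20→b4/s0 VC-HIT; vc=[8]
#8 0x26→b4/s0 L1-HIT; vc=[8]
#9 0x23→b4/s0 L1-HIT; vc=[8]
#10 0x26→b4/s0 L1-HIT; vc=[8]
#11 0x25→b4/s0 L1-HIT; vc=[8]
#12 0x47→b8/s0 VC-HIT; vc=[4]
#13 0x20→b4/s0 VC-HIT; vc=[8]

MISSES = 2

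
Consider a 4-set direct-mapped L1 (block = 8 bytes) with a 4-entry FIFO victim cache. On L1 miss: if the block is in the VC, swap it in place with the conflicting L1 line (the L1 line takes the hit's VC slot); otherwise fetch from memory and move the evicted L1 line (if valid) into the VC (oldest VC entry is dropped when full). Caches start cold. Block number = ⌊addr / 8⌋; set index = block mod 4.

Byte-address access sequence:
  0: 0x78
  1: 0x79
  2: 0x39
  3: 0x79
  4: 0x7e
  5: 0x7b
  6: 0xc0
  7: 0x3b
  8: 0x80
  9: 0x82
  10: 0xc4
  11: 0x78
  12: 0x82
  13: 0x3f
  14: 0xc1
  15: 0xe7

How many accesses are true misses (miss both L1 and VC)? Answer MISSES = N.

MISSES = 5

#0 0x78→b15/s3 MISS; vc=[]
#1 0x79→b15/s3 L1-HIT; vc=[]
#2 0x39→b7/s3 MISS; vc=[15]
#3 0x79→b15/s3 VC-HIT; vc=[7]
#4 0x7e→b15/s3 L1-HIT; vc=[7]
#5 0x7b→b15/s3 L1-HIT; vc=[7]
#6 0xc0→b24/s0 MISS; vc=[7]
#7 0x3b→b7/s3 VC-HIT; vc=[15]
#8 0x80→b16/s0 MISS; vc=[15,24]
#9 0x82→b16/s0 L1-HIT; vc=[15,24]
#10 0xc4→b24/s0 VC-HIT; vc=[15,16]
#11 0x78→b15/s3 VC-HIT; vc=[7,16]
#12 0x82→b16/s0 VC-HIT; vc=[7,24]
#13 0x3f→b7/s3 VC-HIT; vc=[15,24]
#14 0xc1→b24/s0 VC-HIT; vc=[15,16]
#15 0xe7→b28/s0 MISS; vc=[15,16,24]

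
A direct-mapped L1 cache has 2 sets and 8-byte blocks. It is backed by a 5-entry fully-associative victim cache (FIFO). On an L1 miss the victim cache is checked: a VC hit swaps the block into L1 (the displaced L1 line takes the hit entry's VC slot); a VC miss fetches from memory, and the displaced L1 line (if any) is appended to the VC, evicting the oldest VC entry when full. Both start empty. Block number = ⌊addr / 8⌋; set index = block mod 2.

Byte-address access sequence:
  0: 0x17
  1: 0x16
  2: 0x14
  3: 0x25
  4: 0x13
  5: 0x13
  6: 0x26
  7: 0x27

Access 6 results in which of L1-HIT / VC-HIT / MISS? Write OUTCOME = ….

  [0] addr=0x17 blk=2 s=0: MISS | VC []
  [1] addr=0x16 blk=2 s=0: L1-HIT | VC []
  [2] addr=0x14 blk=2 s=0: L1-HIT | VC []
  [3] addr=0x25 blk=4 s=0: MISS | VC [2]
  [4] addr=0x13 blk=2 s=0: VC-HIT | VC [4]
  [5] addr=0x13 blk=2 s=0: L1-HIT | VC [4]
  [6] addr=0x26 blk=4 s=0: VC-HIT | VC [2]
  [7] addr=0x27 blk=4 s=0: L1-HIT | VC [2]

OUTCOME = VC-HIT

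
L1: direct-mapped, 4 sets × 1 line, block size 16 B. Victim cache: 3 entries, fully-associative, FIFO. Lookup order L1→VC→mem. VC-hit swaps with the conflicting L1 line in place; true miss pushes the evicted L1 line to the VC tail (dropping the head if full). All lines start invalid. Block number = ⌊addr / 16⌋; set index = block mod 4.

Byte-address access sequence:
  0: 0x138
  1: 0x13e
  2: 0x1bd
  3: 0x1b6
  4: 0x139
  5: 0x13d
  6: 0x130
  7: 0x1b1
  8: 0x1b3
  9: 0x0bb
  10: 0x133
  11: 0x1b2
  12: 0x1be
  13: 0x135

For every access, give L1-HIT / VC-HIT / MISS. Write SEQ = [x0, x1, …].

0: 0x138 (blk 19, set 3) → MISS  vc=[]
1: 0x13e (blk 19, set 3) → L1-HIT  vc=[]
2: 0x1bd (blk 27, set 3) → MISS  vc=[19]
3: 0x1b6 (blk 27, set 3) → L1-HIT  vc=[19]
4: 0x139 (blk 19, set 3) → VC-HIT  vc=[27]
5: 0x13d (blk 19, set 3) → L1-HIT  vc=[27]
6: 0x130 (blk 19, set 3) → L1-HIT  vc=[27]
7: 0x1b1 (blk 27, set 3) → VC-HIT  vc=[19]
8: 0x1b3 (blk 27, set 3) → L1-HIT  vc=[19]
9: 0xbb (blk 11, set 3) → MISS  vc=[19, 27]
10: 0x133 (blk 19, set 3) → VC-HIT  vc=[11, 27]
11: 0x1b2 (blk 27, set 3) → VC-HIT  vc=[11, 19]
12: 0x1be (blk 27, set 3) → L1-HIT  vc=[11, 19]
13: 0x135 (blk 19, set 3) → VC-HIT  vc=[11, 27]

SEQ = [MISS, L1-HIT, MISS, L1-HIT, VC-HIT, L1-HIT, L1-HIT, VC-HIT, L1-HIT, MISS, VC-HIT, VC-HIT, L1-HIT, VC-HIT]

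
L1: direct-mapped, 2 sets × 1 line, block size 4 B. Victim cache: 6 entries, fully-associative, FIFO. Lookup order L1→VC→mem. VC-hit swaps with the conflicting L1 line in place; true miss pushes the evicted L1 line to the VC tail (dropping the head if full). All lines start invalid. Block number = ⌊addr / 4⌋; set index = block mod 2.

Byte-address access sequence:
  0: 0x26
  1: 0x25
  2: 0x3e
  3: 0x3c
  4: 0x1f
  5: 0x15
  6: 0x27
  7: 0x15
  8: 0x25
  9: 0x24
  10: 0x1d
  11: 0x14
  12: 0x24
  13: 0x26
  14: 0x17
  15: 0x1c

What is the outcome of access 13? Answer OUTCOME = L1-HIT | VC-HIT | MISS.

OUTCOME = L1-HIT

  [0] addr=0x26 blk=9 s=1: MISS | VC []
  [1] addr=0x25 blk=9 s=1: L1-HIT | VC []
  [2] addr=0x3e blk=15 s=1: MISS | VC [9]
  [3] addr=0x3c blk=15 s=1: L1-HIT | VC [9]
  [4] addr=0x1f blk=7 s=1: MISS | VC [9, 15]
  [5] addr=0x15 blk=5 s=1: MISS | VC [9, 15, 7]
  [6] addr=0x27 blk=9 s=1: VC-HIT | VC [5, 15, 7]
  [7] addr=0x15 blk=5 s=1: VC-HIT | VC [9, 15, 7]
  [8] addr=0x25 blk=9 s=1: VC-HIT | VC [5, 15, 7]
  [9] addr=0x24 blk=9 s=1: L1-HIT | VC [5, 15, 7]
  [10] addr=0x1d blk=7 s=1: VC-HIT | VC [5, 15, 9]
  [11] addr=0x14 blk=5 s=1: VC-HIT | VC [7, 15, 9]
  [12] addr=0x24 blk=9 s=1: VC-HIT | VC [7, 15, 5]
  [13] addr=0x26 blk=9 s=1: L1-HIT | VC [7, 15, 5]
  [14] addr=0x17 blk=5 s=1: VC-HIT | VC [7, 15, 9]
  [15] addr=0x1c blk=7 s=1: VC-HIT | VC [5, 15, 9]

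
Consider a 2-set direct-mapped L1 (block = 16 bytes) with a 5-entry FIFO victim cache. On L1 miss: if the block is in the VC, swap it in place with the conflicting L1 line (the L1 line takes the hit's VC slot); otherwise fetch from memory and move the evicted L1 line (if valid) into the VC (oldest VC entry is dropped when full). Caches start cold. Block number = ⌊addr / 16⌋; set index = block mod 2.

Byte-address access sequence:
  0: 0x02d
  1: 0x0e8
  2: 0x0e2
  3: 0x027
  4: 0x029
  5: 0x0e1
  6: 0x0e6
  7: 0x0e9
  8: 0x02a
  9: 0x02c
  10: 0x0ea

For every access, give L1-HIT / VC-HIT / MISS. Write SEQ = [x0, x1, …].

SEQ = [MISS, MISS, L1-HIT, VC-HIT, L1-HIT, VC-HIT, L1-HIT, L1-HIT, VC-HIT, L1-HIT, VC-HIT]

#0 0x2d→b2/s0 MISS; vc=[]
#1 0xe8→b14/s0 MISS; vc=[2]
#2 0xe2→b14/s0 L1-HIT; vc=[2]
#3 0x27→b2/s0 VC-HIT; vc=[14]
#4 0x29→b2/s0 L1-HIT; vc=[14]
#5 0xe1→b14/s0 VC-HIT; vc=[2]
#6 0xe6→b14/s0 L1-HIT; vc=[2]
#7 0xe9→b14/s0 L1-HIT; vc=[2]
#8 0x2a→b2/s0 VC-HIT; vc=[14]
#9 0x2c→b2/s0 L1-HIT; vc=[14]
#10 0xea→b14/s0 VC-HIT; vc=[2]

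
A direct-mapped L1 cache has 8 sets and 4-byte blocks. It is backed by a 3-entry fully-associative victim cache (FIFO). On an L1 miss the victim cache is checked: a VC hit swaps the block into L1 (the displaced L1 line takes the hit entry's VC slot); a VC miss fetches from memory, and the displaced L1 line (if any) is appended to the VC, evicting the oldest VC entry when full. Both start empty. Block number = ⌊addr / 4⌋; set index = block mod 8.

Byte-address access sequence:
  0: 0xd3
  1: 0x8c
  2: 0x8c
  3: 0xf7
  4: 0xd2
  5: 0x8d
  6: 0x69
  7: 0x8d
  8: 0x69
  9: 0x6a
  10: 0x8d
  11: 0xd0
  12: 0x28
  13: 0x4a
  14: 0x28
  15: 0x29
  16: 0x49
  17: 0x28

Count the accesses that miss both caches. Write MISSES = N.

MISSES = 6

#0 0xd3→b52/s4 MISS; vc=[]
#1 0x8c→b35/s3 MISS; vc=[]
#2 0x8c→b35/s3 L1-HIT; vc=[]
#3 0xf7→b61/s5 MISS; vc=[]
#4 0xd2→b52/s4 L1-HIT; vc=[]
#5 0x8d→b35/s3 L1-HIT; vc=[]
#6 0x69→b26/s2 MISS; vc=[]
#7 0x8d→b35/s3 L1-HIT; vc=[]
#8 0x69→b26/s2 L1-HIT; vc=[]
#9 0x6a→b26/s2 L1-HIT; vc=[]
#10 0x8d→b35/s3 L1-HIT; vc=[]
#11 0xd0→b52/s4 L1-HIT; vc=[]
#12 0x28→b10/s2 MISS; vc=[26]
#13 0x4a→b18/s2 MISS; vc=[26,10]
#14 0x28→b10/s2 VC-HIT; vc=[26,18]
#15 0x29→b10/s2 L1-HIT; vc=[26,18]
#16 0x49→b18/s2 VC-HIT; vc=[26,10]
#17 0x28→b10/s2 VC-HIT; vc=[26,18]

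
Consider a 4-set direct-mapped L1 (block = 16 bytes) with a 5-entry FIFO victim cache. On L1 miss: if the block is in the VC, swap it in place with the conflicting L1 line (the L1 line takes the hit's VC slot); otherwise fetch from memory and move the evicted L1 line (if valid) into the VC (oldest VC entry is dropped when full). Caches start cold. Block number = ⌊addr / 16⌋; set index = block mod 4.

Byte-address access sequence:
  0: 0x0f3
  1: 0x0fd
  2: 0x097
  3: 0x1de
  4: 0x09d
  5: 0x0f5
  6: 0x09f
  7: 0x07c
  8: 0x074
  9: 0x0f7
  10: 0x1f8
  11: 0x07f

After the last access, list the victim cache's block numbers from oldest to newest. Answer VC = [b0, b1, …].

  [0] addr=0xf3 blk=15 s=3: MISS | VC []
  [1] addr=0xfd blk=15 s=3: L1-HIT | VC []
  [2] addr=0x97 blk=9 s=1: MISS | VC []
  [3] addr=0x1de blk=29 s=1: MISS | VC [9]
  [4] addr=0x9d blk=9 s=1: VC-HIT | VC [29]
  [5] addr=0xf5 blk=15 s=3: L1-HIT | VC [29]
  [6] addr=0x9f blk=9 s=1: L1-HIT | VC [29]
  [7] addr=0x7c blk=7 s=3: MISS | VC [29, 15]
  [8] addr=0x74 blk=7 s=3: L1-HIT | VC [29, 15]
  [9] addr=0xf7 blk=15 s=3: VC-HIT | VC [29, 7]
  [10] addr=0x1f8 blk=31 s=3: MISS | VC [29, 7, 15]
  [11] addr=0x7f blk=7 s=3: VC-HIT | VC [29, 31, 15]

VC = [29, 31, 15]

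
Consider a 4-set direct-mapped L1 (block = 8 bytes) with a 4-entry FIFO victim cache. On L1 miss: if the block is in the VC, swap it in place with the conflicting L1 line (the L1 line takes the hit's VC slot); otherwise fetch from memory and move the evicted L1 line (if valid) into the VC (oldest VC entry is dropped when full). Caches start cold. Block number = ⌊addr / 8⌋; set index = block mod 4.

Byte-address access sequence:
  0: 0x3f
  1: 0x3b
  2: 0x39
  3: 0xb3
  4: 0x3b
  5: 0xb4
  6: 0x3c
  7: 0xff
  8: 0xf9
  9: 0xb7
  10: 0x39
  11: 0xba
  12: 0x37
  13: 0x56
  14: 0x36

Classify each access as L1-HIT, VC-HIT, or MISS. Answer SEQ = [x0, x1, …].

SEQ = [MISS, L1-HIT, L1-HIT, MISS, L1-HIT, L1-HIT, L1-HIT, MISS, L1-HIT, L1-HIT, VC-HIT, MISS, MISS, MISS, VC-HIT]

0: 0x3f (blk 7, set 3) → MISS  vc=[]
1: 0x3b (blk 7, set 3) → L1-HIT  vc=[]
2: 0x39 (blk 7, set 3) → L1-HIT  vc=[]
3: 0xb3 (blk 22, set 2) → MISS  vc=[]
4: 0x3b (blk 7, set 3) → L1-HIT  vc=[]
5: 0xb4 (blk 22, set 2) → L1-HIT  vc=[]
6: 0x3c (blk 7, set 3) → L1-HIT  vc=[]
7: 0xff (blk 31, set 3) → MISS  vc=[7]
8: 0xf9 (blk 31, set 3) → L1-HIT  vc=[7]
9: 0xb7 (blk 22, set 2) → L1-HIT  vc=[7]
10: 0x39 (blk 7, set 3) → VC-HIT  vc=[31]
11: 0xba (blk 23, set 3) → MISS  vc=[31, 7]
12: 0x37 (blk 6, set 2) → MISS  vc=[31, 7, 22]
13: 0x56 (blk 10, set 2) → MISS  vc=[31, 7, 22, 6]
14: 0x36 (blk 6, set 2) → VC-HIT  vc=[31, 7, 22, 10]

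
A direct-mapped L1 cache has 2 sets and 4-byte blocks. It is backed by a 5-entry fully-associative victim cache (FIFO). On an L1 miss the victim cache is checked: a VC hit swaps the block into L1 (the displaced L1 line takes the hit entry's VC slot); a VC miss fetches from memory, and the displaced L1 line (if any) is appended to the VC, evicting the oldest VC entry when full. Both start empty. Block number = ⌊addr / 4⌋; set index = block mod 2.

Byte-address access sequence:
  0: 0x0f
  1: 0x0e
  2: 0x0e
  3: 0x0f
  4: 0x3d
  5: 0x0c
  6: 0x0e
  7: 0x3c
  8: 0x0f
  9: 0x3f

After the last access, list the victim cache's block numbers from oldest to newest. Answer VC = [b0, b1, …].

  [0] addr=0xf blk=3 s=1: MISS | VC []
  [1] addr=0xe blk=3 s=1: L1-HIT | VC []
  [2] addr=0xe blk=3 s=1: L1-HIT | VC []
  [3] addr=0xf blk=3 s=1: L1-HIT | VC []
  [4] addr=0x3d blk=15 s=1: MISS | VC [3]
  [5] addr=0xc blk=3 s=1: VC-HIT | VC [15]
  [6] addr=0xe blk=3 s=1: L1-HIT | VC [15]
  [7] addr=0x3c blk=15 s=1: VC-HIT | VC [3]
  [8] addr=0xf blk=3 s=1: VC-HIT | VC [15]
  [9] addr=0x3f blk=15 s=1: VC-HIT | VC [3]

VC = [3]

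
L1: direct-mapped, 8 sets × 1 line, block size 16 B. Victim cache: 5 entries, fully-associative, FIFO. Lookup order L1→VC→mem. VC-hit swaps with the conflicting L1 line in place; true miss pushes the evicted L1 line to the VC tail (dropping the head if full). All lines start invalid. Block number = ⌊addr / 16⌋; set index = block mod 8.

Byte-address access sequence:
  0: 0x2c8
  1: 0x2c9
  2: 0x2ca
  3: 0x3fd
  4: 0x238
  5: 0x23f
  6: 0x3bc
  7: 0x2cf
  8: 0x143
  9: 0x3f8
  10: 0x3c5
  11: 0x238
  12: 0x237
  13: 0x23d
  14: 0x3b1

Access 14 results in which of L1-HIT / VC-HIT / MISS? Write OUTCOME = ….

OUTCOME = VC-HIT

  [0] addr=0x2c8 blk=44 s=4: MISS | VC []
  [1] addr=0x2c9 blk=44 s=4: L1-HIT | VC []
  [2] addr=0x2ca blk=44 s=4: L1-HIT | VC []
  [3] addr=0x3fd blk=63 s=7: MISS | VC []
  [4] addr=0x238 blk=35 s=3: MISS | VC []
  [5] addr=0x23f blk=35 s=3: L1-HIT | VC []
  [6] addr=0x3bc blk=59 s=3: MISS | VC [35]
  [7] addr=0x2cf blk=44 s=4: L1-HIT | VC [35]
  [8] addr=0x143 blk=20 s=4: MISS | VC [35, 44]
  [9] addr=0x3f8 blk=63 s=7: L1-HIT | VC [35, 44]
  [10] addr=0x3c5 blk=60 s=4: MISS | VC [35, 44, 20]
  [11] addr=0x238 blk=35 s=3: VC-HIT | VC [59, 44, 20]
  [12] addr=0x237 blk=35 s=3: L1-HIT | VC [59, 44, 20]
  [13] addr=0x23d blk=35 s=3: L1-HIT | VC [59, 44, 20]
  [14] addr=0x3b1 blk=59 s=3: VC-HIT | VC [35, 44, 20]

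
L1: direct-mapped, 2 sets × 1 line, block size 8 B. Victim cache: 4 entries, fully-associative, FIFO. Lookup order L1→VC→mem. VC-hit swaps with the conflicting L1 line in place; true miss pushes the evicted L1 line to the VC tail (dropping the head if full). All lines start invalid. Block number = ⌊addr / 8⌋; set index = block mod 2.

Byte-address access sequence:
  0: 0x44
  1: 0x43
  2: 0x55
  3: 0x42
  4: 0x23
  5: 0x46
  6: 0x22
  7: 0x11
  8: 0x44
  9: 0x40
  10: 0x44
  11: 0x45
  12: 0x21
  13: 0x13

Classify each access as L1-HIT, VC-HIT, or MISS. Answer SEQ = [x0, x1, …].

SEQ = [MISS, L1-HIT, MISS, VC-HIT, MISS, VC-HIT, VC-HIT, MISS, VC-HIT, L1-HIT, L1-HIT, L1-HIT, VC-HIT, VC-HIT]

#0 0x44→b8/s0 MISS; vc=[]
#1 0x43→b8/s0 L1-HIT; vc=[]
#2 0x55→b10/s0 MISS; vc=[8]
#3 0x42→b8/s0 VC-HIT; vc=[10]
#4 0x23→b4/s0 MISS; vc=[10,8]
#5 0x46→b8/s0 VC-HIT; vc=[10,4]
#6 0x22→b4/s0 VC-HIT; vc=[10,8]
#7 0x11→b2/s0 MISS; vc=[10,8,4]
#8 0x44→b8/s0 VC-HIT; vc=[10,2,4]
#9 0x40→b8/s0 L1-HIT; vc=[10,2,4]
#10 0x44→b8/s0 L1-HIT; vc=[10,2,4]
#11 0x45→b8/s0 L1-HIT; vc=[10,2,4]
#12 0x21→b4/s0 VC-HIT; vc=[10,2,8]
#13 0x13→b2/s0 VC-HIT; vc=[10,4,8]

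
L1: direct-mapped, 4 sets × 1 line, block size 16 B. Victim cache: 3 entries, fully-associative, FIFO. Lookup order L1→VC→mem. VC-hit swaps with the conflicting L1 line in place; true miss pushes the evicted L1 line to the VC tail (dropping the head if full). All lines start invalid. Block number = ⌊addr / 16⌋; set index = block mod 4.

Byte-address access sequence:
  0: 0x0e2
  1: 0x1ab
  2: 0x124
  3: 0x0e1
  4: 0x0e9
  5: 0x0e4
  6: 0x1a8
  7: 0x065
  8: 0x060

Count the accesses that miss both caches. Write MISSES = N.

MISSES = 4

#0 0xe2→b14/s2 MISS; vc=[]
#1 0x1ab→b26/s2 MISS; vc=[14]
#2 0x124→b18/s2 MISS; vc=[14,26]
#3 0xe1→b14/s2 VC-HIT; vc=[18,26]
#4 0xe9→b14/s2 L1-HIT; vc=[18,26]
#5 0xe4→b14/s2 L1-HIT; vc=[18,26]
#6 0x1a8→b26/s2 VC-HIT; vc=[18,14]
#7 0x65→b6/s2 MISS; vc=[18,14,26]
#8 0x60→b6/s2 L1-HIT; vc=[18,14,26]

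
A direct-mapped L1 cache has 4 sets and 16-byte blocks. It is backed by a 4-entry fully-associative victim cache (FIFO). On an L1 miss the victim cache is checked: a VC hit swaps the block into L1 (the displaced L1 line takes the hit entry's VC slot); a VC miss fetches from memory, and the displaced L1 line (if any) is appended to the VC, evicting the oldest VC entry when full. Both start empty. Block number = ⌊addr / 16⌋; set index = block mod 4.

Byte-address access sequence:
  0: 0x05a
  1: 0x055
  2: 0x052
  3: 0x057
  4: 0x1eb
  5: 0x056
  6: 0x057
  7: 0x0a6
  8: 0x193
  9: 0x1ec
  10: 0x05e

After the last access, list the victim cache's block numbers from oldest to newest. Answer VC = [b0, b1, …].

#0 0x5a→b5/s1 MISS; vc=[]
#1 0x55→b5/s1 L1-HIT; vc=[]
#2 0x52→b5/s1 L1-HIT; vc=[]
#3 0x57→b5/s1 L1-HIT; vc=[]
#4 0x1eb→b30/s2 MISS; vc=[]
#5 0x56→b5/s1 L1-HIT; vc=[]
#6 0x57→b5/s1 L1-HIT; vc=[]
#7 0xa6→b10/s2 MISS; vc=[30]
#8 0x193→b25/s1 MISS; vc=[30,5]
#9 0x1ec→b30/s2 VC-HIT; vc=[10,5]
#10 0x5e→b5/s1 VC-HIT; vc=[10,25]

VC = [10, 25]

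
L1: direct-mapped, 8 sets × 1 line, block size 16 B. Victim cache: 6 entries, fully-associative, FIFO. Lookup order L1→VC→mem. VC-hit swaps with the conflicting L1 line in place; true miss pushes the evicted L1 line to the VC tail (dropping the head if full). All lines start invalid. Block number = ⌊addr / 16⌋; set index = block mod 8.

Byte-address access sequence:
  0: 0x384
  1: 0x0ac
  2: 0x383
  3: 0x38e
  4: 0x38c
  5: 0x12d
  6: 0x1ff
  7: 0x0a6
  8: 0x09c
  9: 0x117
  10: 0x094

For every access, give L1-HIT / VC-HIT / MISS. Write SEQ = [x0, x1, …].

SEQ = [MISS, MISS, L1-HIT, L1-HIT, L1-HIT, MISS, MISS, VC-HIT, MISS, MISS, VC-HIT]

#0 0x384→b56/s0 MISS; vc=[]
#1 0xac→b10/s2 MISS; vc=[]
#2 0x383→b56/s0 L1-HIT; vc=[]
#3 0x38e→b56/s0 L1-HIT; vc=[]
#4 0x38c→b56/s0 L1-HIT; vc=[]
#5 0x12d→b18/s2 MISS; vc=[10]
#6 0x1ff→b31/s7 MISS; vc=[10]
#7 0xa6→b10/s2 VC-HIT; vc=[18]
#8 0x9c→b9/s1 MISS; vc=[18]
#9 0x117→b17/s1 MISS; vc=[18,9]
#10 0x94→b9/s1 VC-HIT; vc=[18,17]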